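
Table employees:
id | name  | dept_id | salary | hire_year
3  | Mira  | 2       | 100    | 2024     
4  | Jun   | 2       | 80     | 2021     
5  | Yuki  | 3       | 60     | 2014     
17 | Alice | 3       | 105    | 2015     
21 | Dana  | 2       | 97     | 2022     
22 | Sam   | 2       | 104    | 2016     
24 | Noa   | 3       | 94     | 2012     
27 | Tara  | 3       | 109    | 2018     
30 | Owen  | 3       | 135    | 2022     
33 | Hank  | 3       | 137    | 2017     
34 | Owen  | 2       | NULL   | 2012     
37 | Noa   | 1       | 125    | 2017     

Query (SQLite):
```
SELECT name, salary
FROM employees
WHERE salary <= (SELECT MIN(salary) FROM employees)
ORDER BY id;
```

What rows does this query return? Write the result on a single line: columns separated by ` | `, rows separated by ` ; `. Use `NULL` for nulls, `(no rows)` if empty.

Yuki | 60

Scalar subquery: MIN(salary) over all employees rows = 60.
Keep rows where salary <= that value.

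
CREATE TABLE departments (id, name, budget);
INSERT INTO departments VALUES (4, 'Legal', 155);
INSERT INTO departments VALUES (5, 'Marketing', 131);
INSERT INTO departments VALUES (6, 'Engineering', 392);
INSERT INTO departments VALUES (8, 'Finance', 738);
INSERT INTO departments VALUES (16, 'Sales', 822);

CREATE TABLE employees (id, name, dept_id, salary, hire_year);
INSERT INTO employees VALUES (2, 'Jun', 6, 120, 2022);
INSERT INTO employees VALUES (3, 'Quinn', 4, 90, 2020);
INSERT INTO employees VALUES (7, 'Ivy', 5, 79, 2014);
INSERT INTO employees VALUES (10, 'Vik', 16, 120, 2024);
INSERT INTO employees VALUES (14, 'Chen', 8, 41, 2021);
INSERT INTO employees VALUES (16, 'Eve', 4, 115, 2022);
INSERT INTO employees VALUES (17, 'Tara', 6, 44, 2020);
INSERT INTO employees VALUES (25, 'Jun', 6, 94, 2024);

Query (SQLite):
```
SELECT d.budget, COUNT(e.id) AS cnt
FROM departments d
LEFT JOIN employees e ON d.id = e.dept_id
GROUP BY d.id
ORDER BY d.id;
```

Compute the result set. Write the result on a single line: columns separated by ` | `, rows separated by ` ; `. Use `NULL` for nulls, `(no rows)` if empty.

LEFT JOIN keeps every departments row; unmatched ones get NULL for employees columns.
Group by departments.id and compute COUNT(e.id). COUNT(col) of an all-NULL group is 0.
  4: ids {3, 16} → COUNT(e.id)=2
  5: ids {7} → COUNT(e.id)=1
  6: ids {2, 17, 25} → COUNT(e.id)=3
  8: ids {14} → COUNT(e.id)=1
  16: ids {10} → COUNT(e.id)=1

155 | 2 ; 131 | 1 ; 392 | 3 ; 738 | 1 ; 822 | 1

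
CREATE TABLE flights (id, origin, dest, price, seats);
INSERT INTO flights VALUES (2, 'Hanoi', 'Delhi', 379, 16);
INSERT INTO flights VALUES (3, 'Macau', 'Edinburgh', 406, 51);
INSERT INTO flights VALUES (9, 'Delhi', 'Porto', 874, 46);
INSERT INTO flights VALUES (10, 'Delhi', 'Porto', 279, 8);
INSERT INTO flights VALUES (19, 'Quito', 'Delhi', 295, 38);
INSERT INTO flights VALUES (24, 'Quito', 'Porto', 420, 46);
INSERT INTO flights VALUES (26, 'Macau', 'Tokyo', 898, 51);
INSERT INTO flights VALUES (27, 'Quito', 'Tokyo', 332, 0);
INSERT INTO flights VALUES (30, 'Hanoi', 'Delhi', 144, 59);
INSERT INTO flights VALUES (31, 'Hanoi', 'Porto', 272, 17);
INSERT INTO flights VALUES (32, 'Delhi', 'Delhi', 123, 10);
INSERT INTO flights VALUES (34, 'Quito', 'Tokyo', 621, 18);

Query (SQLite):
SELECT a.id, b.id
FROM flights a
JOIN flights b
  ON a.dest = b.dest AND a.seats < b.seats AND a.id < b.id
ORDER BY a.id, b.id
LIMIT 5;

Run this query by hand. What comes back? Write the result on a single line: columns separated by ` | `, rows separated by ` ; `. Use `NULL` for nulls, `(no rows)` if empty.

Pairs (a,b) with same dest, a.seats < b.seats, a.id < b.id.
dest groups: Delhi:{2,19,30,32} Edinburgh:{3} Porto:{9,10,24,31} Tokyo:{26,27,34}
Ordered by (a.id, b.id); first 5.

2 | 19 ; 2 | 30 ; 10 | 24 ; 10 | 31 ; 19 | 30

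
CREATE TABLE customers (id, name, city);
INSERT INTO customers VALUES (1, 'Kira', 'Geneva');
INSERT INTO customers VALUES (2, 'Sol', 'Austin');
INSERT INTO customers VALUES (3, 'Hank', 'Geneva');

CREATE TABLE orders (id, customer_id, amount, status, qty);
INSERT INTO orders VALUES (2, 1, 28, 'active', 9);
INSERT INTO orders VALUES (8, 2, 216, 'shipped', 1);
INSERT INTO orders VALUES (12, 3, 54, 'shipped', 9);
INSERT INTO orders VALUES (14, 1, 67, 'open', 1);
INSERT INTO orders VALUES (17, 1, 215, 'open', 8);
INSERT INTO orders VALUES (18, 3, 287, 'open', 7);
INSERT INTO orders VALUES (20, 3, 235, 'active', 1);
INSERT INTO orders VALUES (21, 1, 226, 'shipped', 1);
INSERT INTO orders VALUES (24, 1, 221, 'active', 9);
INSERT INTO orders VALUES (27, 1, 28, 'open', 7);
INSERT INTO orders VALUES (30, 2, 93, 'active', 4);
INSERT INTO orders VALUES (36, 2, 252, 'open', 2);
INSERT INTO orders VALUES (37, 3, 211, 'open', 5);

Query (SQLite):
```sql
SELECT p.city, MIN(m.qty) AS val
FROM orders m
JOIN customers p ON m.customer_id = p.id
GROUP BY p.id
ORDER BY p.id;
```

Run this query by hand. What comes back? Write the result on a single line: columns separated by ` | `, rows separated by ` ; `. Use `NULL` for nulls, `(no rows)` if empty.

Geneva | 1 ; Austin | 1 ; Geneva | 1

Join each orders row to its customers via customer_id.
Group joined rows by customers.id; compute MIN(m.qty) per group.
  1: ids {2, 14, 17, 21, 24, 27} → MIN(m.qty)=1
  2: ids {8, 30, 36} → MIN(m.qty)=1
  3: ids {12, 18, 20, 37} → MIN(m.qty)=1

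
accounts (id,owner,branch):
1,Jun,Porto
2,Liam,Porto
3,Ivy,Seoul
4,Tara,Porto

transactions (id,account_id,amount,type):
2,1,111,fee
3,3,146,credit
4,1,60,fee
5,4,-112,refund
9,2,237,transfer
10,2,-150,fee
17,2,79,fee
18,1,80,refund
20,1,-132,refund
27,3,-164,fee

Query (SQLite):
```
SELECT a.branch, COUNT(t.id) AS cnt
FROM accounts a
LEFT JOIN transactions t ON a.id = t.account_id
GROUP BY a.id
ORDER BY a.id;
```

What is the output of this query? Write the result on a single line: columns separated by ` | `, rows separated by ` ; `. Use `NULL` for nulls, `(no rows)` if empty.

Porto | 4 ; Porto | 3 ; Seoul | 2 ; Porto | 1

LEFT JOIN keeps every accounts row; unmatched ones get NULL for transactions columns.
Group by accounts.id and compute COUNT(t.id). COUNT(col) of an all-NULL group is 0.
  1: ids {2, 4, 18, 20} → COUNT(t.id)=4
  2: ids {9, 10, 17} → COUNT(t.id)=3
  3: ids {3, 27} → COUNT(t.id)=2
  4: ids {5} → COUNT(t.id)=1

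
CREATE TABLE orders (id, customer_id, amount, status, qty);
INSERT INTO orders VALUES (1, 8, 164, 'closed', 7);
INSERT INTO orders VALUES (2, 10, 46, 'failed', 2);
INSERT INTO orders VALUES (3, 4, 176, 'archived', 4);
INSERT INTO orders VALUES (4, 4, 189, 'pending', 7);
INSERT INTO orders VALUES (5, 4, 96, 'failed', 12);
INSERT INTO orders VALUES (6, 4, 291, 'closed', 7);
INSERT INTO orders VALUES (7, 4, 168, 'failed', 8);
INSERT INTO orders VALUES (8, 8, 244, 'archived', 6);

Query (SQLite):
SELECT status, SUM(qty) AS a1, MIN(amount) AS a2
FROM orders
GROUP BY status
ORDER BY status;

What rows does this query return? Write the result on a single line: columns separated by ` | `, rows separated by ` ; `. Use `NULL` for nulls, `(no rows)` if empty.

Group orders by status.
Per group compute: SUM(qty), MIN(amount).
  archived: ids {3, 8} → SUM(qty)=10, MIN(amount)=176
  closed: ids {1, 6} → SUM(qty)=14, MIN(amount)=164
  failed: ids {2, 5, 7} → SUM(qty)=22, MIN(amount)=46
  pending: ids {4} → SUM(qty)=7, MIN(amount)=189

archived | 10 | 176 ; closed | 14 | 164 ; failed | 22 | 46 ; pending | 7 | 189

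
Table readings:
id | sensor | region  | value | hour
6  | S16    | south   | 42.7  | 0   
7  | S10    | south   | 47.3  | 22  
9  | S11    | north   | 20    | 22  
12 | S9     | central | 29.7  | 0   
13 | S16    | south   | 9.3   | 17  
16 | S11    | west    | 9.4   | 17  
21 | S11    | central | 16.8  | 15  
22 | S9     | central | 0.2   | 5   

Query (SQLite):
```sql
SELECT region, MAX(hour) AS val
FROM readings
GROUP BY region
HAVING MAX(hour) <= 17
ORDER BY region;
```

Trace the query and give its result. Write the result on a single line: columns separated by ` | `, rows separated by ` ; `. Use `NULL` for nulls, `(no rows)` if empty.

Partition readings by region; compute MAX(hour) within each group.
HAVING: keep groups where MAX(hour) <= 17.
  central: ids {12, 21, 22} → MAX(hour)=15
  north: ids {9} → MAX(hour)=22
  south: ids {6, 7, 13} → MAX(hour)=22
  west: ids {16} → MAX(hour)=17

central | 15 ; west | 17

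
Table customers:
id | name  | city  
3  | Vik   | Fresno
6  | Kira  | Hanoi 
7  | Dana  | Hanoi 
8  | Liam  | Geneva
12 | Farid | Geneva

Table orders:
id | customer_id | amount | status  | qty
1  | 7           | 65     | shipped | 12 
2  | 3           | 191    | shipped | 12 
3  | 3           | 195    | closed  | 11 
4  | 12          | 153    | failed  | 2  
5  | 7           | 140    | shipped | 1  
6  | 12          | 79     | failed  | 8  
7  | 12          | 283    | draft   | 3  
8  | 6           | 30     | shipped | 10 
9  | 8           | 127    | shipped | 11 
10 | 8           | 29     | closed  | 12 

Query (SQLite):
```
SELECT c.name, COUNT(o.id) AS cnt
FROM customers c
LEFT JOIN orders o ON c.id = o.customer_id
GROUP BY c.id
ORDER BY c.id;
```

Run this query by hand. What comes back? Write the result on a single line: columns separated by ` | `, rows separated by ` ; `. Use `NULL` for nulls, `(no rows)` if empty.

Vik | 2 ; Kira | 1 ; Dana | 2 ; Liam | 2 ; Farid | 3

LEFT JOIN keeps every customers row; unmatched ones get NULL for orders columns.
Group by customers.id and compute COUNT(o.id). COUNT(col) of an all-NULL group is 0.
  3: ids {2, 3} → COUNT(o.id)=2
  6: ids {8} → COUNT(o.id)=1
  7: ids {1, 5} → COUNT(o.id)=2
  8: ids {9, 10} → COUNT(o.id)=2
  12: ids {4, 6, 7} → COUNT(o.id)=3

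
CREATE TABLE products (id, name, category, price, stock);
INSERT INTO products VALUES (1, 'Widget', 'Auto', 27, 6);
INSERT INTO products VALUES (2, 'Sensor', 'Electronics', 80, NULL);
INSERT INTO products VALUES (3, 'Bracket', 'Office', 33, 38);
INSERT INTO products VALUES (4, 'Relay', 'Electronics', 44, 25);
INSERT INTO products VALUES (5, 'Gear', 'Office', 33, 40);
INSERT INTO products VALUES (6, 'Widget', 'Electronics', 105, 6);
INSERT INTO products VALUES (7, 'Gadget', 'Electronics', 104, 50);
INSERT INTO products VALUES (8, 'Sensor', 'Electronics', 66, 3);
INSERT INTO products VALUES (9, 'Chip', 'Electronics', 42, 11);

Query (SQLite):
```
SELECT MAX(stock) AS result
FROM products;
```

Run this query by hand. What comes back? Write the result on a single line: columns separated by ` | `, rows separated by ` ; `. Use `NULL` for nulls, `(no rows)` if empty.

All stock values: [6, NULL, 38, 25, 40, 6, 50, 3, 11].
MAX of non-NULL values = 50.

50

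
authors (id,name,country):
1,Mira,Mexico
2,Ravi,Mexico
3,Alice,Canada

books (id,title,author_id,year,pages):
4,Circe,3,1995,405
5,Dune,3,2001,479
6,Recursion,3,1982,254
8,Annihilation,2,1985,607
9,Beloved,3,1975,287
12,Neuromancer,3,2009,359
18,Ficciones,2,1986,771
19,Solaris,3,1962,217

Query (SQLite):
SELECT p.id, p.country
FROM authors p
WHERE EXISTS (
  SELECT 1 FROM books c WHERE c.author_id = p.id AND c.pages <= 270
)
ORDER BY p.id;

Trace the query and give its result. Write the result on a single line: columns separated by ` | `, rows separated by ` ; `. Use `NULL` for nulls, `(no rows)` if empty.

3 | Canada

For each authors row, check whether any books with matching author_id has pages <= 270.
Keep rows where that is true.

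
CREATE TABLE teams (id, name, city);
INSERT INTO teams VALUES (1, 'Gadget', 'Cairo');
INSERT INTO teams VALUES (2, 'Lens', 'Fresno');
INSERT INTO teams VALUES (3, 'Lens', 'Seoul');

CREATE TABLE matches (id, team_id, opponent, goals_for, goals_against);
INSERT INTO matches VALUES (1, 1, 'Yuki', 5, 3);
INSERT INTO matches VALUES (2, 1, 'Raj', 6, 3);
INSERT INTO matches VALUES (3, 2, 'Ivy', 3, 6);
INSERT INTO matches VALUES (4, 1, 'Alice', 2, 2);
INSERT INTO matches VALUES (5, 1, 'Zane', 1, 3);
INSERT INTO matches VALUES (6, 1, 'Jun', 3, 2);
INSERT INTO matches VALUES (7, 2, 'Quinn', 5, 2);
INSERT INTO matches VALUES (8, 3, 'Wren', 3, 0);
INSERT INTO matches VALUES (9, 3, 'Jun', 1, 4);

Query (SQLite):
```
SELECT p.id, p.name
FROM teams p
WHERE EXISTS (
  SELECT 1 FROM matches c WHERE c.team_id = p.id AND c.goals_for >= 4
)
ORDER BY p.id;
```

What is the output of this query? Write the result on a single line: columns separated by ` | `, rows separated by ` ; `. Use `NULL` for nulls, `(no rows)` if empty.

1 | Gadget ; 2 | Lens

For each teams row, check whether any matches with matching team_id has goals_for >= 4.
Keep rows where that is true.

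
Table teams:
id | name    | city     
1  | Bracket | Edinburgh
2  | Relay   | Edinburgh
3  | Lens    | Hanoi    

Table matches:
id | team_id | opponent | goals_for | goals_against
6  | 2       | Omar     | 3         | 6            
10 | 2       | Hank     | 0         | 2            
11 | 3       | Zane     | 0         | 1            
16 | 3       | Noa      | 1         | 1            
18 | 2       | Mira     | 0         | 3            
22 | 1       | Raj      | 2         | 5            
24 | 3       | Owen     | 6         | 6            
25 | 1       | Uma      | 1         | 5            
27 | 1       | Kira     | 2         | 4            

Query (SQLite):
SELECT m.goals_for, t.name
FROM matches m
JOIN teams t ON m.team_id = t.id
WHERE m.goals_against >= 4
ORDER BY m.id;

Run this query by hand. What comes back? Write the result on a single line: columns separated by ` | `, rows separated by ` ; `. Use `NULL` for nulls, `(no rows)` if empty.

Each matches row matches the teams row where team_id = teams.id.
Then keep rows with m.goals_against >= 4.

3 | Relay ; 2 | Bracket ; 6 | Lens ; 1 | Bracket ; 2 | Bracket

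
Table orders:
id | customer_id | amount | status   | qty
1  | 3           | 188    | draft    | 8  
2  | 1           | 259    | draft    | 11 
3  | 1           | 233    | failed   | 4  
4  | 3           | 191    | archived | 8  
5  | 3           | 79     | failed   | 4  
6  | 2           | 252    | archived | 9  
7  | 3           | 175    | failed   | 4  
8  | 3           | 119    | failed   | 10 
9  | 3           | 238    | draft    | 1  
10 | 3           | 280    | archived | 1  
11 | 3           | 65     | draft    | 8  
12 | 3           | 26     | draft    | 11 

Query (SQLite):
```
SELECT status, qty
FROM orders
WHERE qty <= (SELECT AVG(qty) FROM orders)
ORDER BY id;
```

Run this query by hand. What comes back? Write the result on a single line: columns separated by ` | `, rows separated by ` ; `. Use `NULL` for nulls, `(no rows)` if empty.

Scalar subquery: AVG(qty) over all orders rows = 6.583333 (≈; comparison uses full precision).
Keep rows where qty <= that value.

failed | 4 ; failed | 4 ; failed | 4 ; draft | 1 ; archived | 1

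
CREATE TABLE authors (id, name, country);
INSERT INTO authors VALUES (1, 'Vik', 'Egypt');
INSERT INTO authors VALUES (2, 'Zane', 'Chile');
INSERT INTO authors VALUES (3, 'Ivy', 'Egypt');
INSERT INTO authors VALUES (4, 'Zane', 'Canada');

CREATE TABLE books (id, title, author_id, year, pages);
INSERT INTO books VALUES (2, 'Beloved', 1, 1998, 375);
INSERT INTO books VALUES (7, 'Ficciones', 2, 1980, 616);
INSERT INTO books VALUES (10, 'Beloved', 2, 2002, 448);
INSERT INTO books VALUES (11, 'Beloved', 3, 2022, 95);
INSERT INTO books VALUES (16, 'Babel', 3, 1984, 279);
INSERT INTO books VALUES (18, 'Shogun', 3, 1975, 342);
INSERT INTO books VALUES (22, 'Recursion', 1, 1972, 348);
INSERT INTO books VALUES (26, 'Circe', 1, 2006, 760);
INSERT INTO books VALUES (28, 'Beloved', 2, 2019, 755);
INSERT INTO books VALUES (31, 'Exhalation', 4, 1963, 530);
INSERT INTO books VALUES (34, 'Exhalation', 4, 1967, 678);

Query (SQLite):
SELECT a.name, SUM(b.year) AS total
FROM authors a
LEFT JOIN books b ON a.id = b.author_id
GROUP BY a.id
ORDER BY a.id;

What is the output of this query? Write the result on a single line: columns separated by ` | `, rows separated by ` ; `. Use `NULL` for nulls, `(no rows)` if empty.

LEFT JOIN keeps every authors row; unmatched ones get NULL for books columns.
Group by authors.id and compute SUM(b.year). SUM over an all-NULL group is NULL.
  1: ids {2, 22, 26} → SUM(b.year)=5976
  2: ids {7, 10, 28} → SUM(b.year)=6001
  3: ids {11, 16, 18} → SUM(b.year)=5981
  4: ids {31, 34} → SUM(b.year)=3930

Vik | 5976 ; Zane | 6001 ; Ivy | 5981 ; Zane | 3930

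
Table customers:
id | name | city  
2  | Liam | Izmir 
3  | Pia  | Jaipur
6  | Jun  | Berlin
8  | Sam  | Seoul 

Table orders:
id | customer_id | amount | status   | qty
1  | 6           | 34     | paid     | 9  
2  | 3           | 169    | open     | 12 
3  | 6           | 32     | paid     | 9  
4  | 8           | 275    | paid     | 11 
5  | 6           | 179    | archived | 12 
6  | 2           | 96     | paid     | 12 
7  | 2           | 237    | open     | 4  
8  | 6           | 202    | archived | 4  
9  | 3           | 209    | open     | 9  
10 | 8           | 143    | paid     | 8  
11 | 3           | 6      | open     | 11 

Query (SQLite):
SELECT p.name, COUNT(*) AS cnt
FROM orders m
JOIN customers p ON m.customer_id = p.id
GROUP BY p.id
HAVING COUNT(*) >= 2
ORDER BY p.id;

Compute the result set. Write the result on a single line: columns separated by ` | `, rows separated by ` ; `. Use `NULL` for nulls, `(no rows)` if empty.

Liam | 2 ; Pia | 3 ; Jun | 4 ; Sam | 2

Join each orders row to its customers via customer_id.
Group joined rows by customers.id; compute COUNT(*) per group.
HAVING: keep groups with count ≥ 2.
  2: ids {6, 7} → COUNT(*)=2
  3: ids {2, 9, 11} → COUNT(*)=3
  6: ids {1, 3, 5, 8} → COUNT(*)=4
  8: ids {4, 10} → COUNT(*)=2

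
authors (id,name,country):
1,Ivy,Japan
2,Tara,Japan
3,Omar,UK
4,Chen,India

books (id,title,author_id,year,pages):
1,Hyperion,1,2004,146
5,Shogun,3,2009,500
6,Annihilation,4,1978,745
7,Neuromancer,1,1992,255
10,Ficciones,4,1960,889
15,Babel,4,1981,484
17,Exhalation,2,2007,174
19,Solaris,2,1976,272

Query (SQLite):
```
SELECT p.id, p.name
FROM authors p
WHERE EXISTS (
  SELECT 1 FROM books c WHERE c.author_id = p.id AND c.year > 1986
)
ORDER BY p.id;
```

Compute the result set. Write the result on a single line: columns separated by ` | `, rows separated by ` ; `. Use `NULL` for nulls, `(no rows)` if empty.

1 | Ivy ; 2 | Tara ; 3 | Omar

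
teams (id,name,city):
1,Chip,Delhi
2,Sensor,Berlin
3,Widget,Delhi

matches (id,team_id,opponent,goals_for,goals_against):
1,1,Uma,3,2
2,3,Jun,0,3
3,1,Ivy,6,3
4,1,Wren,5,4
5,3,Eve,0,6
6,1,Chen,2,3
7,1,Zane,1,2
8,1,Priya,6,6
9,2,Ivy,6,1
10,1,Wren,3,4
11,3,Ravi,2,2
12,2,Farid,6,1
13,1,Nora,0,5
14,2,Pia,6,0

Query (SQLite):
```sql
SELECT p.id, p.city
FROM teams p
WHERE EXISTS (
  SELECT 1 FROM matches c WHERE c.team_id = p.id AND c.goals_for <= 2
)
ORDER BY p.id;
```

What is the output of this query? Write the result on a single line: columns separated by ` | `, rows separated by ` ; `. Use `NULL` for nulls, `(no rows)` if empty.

For each teams row, check whether any matches with matching team_id has goals_for <= 2.
Keep rows where that is true.

1 | Delhi ; 3 | Delhi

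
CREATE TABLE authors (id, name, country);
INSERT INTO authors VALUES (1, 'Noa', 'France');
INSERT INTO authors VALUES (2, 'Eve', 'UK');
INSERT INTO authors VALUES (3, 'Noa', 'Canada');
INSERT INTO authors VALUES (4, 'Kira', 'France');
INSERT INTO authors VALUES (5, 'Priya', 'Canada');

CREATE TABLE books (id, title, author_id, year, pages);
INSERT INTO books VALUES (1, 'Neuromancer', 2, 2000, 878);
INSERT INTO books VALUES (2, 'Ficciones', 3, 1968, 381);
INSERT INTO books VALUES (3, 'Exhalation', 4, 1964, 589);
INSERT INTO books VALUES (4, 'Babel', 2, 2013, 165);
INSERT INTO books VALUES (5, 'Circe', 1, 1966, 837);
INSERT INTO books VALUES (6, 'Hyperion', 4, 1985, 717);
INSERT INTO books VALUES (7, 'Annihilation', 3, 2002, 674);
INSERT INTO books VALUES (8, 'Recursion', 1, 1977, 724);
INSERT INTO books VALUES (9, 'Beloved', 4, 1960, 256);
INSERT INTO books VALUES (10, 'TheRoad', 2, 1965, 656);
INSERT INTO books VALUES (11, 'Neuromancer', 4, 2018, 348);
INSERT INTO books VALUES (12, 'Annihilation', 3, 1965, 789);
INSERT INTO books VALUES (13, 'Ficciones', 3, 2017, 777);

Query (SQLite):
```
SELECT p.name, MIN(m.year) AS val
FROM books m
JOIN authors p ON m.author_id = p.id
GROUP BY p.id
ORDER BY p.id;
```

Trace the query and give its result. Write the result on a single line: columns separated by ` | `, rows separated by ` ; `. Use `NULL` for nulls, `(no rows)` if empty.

Noa | 1966 ; Eve | 1965 ; Noa | 1965 ; Kira | 1960

Join each books row to its authors via author_id.
Group joined rows by authors.id; compute MIN(m.year) per group.
  1: ids {5, 8} → MIN(m.year)=1966
  2: ids {1, 4, 10} → MIN(m.year)=1965
  3: ids {2, 7, 12, 13} → MIN(m.year)=1965
  4: ids {3, 6, 9, 11} → MIN(m.year)=1960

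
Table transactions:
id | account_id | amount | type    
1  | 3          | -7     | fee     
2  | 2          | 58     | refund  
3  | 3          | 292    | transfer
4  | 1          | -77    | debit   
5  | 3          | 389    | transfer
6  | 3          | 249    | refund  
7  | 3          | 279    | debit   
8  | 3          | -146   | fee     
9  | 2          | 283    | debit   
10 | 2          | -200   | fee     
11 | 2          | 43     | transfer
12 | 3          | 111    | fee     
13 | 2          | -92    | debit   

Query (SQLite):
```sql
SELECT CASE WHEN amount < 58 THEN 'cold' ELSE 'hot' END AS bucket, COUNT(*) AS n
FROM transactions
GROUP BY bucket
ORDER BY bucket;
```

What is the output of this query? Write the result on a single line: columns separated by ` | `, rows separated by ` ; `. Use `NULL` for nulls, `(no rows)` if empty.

cold | 6 ; hot | 7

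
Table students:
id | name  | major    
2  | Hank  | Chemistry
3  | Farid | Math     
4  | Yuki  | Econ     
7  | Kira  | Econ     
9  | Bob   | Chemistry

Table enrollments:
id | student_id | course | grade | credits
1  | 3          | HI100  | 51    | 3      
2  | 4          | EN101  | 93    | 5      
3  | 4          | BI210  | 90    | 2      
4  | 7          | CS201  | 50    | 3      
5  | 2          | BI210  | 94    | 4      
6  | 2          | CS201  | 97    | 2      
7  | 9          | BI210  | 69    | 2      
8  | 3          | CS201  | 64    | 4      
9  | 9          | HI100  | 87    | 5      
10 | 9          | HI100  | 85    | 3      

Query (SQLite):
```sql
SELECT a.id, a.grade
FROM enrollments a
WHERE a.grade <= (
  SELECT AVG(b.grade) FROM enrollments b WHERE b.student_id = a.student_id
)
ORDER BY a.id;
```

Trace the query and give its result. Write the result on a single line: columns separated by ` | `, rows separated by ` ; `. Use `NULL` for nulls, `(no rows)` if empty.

1 | 51 ; 3 | 90 ; 4 | 50 ; 5 | 94 ; 7 | 69

For each enrollments row a, compute AVG(grade) over rows sharing a.student_id.
Keep row a if a.grade <= that per-group AVG.
  student_id=2: AVG(grade) = 95.5
  student_id=3: AVG(grade) = 57.5
  student_id=4: AVG(grade) = 91.5
  student_id=7: AVG(grade) = 50.0
  student_id=9: AVG(grade) = 80.333333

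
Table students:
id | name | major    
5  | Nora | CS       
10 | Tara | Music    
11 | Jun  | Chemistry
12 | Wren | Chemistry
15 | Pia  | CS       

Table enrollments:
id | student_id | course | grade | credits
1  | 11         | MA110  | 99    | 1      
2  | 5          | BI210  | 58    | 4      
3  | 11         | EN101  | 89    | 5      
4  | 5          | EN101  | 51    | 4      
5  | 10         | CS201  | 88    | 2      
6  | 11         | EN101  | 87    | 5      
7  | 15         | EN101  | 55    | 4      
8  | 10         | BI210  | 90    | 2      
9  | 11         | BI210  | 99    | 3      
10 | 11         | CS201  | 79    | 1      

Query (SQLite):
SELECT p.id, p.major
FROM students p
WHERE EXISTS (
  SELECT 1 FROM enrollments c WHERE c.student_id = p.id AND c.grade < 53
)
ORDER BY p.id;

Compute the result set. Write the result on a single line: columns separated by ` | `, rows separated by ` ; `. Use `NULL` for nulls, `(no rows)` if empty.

5 | CS

For each students row, check whether any enrollments with matching student_id has grade < 53.
Keep rows where that is true.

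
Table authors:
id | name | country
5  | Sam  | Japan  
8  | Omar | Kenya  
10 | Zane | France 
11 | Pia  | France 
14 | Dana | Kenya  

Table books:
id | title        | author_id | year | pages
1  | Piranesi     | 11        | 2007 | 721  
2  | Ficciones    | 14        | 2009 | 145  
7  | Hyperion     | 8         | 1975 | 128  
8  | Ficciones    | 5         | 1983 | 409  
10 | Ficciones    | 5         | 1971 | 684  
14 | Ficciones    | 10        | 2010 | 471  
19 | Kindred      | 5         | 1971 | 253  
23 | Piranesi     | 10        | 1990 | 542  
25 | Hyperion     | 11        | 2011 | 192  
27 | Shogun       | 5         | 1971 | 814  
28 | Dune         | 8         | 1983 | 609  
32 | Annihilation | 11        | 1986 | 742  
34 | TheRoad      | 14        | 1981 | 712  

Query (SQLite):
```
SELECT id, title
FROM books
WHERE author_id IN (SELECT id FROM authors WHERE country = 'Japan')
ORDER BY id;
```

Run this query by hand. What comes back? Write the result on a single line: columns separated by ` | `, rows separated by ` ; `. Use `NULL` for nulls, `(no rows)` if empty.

8 | Ficciones ; 10 | Ficciones ; 19 | Kindred ; 27 | Shogun

Inner query: authors.id where country = 'Japan'.
Outer: keep books rows whose author_id is in that set.
Inner query → {5}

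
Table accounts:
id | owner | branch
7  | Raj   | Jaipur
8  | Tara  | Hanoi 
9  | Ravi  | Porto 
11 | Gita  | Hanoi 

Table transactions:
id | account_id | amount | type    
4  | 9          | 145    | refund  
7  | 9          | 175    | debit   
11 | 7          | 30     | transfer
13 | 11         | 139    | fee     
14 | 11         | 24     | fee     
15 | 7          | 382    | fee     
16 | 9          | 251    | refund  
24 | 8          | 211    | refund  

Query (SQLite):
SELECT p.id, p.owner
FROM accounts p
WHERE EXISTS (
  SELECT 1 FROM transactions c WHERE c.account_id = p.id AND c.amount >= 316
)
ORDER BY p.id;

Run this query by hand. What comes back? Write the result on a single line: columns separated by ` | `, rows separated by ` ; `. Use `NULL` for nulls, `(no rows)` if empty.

For each accounts row, check whether any transactions with matching account_id has amount >= 316.
Keep rows where that is true.

7 | Raj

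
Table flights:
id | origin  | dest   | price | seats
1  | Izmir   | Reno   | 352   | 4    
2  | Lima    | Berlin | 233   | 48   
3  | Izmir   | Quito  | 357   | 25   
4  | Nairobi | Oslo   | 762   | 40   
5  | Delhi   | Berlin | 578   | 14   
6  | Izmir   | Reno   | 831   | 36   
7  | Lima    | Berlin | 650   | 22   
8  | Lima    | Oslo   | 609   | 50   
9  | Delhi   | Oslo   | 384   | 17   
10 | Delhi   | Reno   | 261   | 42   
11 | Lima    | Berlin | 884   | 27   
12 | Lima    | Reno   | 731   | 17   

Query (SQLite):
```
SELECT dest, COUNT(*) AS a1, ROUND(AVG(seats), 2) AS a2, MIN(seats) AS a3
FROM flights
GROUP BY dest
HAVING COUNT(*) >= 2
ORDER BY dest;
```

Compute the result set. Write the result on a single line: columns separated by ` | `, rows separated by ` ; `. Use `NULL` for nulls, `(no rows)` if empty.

Berlin | 4 | 27.75 | 14 ; Oslo | 3 | 35.67 | 17 ; Reno | 4 | 24.75 | 4

Group flights by dest.
Per group compute: COUNT(*), ROUND(AVG(seats), 2), MIN(seats).
HAVING: drop groups with fewer than 2 rows.
  Berlin: ids {2, 5, 7, 11} → COUNT(*)=4, ROUND(AVG(seats), 2)=27.75, MIN(seats)=14
  Oslo: ids {4, 8, 9} → COUNT(*)=3, ROUND(AVG(seats), 2)=35.67, MIN(seats)=17
  Quito: ids {3} → COUNT(*)=1, ROUND(AVG(seats), 2)=25, MIN(seats)=25
  Reno: ids {1, 6, 10, 12} → COUNT(*)=4, ROUND(AVG(seats), 2)=24.75, MIN(seats)=4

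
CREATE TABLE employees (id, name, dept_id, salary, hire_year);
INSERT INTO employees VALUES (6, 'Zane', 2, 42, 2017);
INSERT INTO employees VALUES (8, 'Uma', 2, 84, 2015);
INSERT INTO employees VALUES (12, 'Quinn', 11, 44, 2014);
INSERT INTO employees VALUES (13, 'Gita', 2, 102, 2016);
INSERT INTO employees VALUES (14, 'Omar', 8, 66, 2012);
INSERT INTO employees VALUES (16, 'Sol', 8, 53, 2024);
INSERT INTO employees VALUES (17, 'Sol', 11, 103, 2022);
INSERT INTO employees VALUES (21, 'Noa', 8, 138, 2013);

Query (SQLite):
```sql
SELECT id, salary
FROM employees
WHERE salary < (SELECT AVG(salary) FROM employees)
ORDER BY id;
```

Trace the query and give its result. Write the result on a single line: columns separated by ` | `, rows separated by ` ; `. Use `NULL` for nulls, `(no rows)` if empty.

Scalar subquery: AVG(salary) over all employees rows = 79.0.
Keep rows where salary < that value.

6 | 42 ; 12 | 44 ; 14 | 66 ; 16 | 53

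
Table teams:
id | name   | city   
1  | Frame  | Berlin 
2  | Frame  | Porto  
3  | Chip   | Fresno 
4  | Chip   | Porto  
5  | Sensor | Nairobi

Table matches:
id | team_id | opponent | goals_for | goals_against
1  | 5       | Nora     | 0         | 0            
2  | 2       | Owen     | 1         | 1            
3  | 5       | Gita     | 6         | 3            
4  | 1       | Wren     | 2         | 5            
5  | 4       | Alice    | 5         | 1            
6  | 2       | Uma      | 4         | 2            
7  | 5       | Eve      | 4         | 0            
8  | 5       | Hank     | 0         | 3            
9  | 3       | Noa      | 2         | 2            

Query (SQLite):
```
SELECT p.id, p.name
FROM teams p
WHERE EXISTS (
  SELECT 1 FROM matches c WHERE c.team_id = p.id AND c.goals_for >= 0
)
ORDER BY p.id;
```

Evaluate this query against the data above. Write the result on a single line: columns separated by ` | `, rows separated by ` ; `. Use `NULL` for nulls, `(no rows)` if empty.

For each teams row, check whether any matches with matching team_id has goals_for >= 0.
Keep rows where that is true.

1 | Frame ; 2 | Frame ; 3 | Chip ; 4 | Chip ; 5 | Sensor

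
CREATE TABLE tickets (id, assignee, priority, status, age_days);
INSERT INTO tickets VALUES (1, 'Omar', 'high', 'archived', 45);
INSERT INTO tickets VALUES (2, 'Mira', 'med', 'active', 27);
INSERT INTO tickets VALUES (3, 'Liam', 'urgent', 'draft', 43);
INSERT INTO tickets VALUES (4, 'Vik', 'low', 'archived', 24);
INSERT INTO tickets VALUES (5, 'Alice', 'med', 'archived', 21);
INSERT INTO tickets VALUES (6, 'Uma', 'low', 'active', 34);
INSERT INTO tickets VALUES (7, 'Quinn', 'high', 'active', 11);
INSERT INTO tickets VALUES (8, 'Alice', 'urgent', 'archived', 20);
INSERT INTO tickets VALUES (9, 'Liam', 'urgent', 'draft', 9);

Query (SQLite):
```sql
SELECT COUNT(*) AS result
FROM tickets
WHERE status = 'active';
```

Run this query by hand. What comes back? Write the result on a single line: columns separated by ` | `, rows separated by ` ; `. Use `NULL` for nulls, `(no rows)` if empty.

Rows where status='active' → age_days values: [27, 34, 11].
COUNT(*) counts rows → 3.

3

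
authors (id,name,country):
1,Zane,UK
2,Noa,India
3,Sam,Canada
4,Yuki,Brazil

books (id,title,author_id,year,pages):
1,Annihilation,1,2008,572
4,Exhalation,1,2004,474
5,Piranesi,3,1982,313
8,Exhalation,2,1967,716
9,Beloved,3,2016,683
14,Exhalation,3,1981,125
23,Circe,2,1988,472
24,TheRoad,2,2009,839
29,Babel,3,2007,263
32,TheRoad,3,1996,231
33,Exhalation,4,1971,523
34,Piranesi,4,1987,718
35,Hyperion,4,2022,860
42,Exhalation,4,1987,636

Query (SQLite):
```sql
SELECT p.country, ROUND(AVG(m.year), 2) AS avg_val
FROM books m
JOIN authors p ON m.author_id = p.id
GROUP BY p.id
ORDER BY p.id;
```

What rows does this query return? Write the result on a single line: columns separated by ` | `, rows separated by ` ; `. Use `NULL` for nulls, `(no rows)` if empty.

Join each books row to its authors via author_id.
Group joined rows by authors.id; compute ROUND(AVG(m.year), 2) per group.
  1: ids {1, 4} → ROUND(AVG(m.year), 2)=2006
  2: ids {8, 23, 24} → ROUND(AVG(m.year), 2)=1988
  3: ids {5, 9, 14, 29, 32} → ROUND(AVG(m.year), 2)=1996.4
  4: ids {33, 34, 35, 42} → ROUND(AVG(m.year), 2)=1991.75

UK | 2006 ; India | 1988 ; Canada | 1996.4 ; Brazil | 1991.75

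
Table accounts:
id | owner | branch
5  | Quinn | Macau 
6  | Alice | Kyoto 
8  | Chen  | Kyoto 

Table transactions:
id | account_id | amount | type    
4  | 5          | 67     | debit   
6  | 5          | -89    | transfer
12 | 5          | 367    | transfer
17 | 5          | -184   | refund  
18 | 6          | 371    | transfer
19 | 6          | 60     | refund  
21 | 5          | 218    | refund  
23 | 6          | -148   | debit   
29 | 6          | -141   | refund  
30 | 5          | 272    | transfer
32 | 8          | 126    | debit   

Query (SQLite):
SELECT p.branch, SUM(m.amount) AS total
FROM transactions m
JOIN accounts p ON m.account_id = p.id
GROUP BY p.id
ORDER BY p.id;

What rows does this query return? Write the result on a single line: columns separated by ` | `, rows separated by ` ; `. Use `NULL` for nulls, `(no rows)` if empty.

Macau | 651 ; Kyoto | 142 ; Kyoto | 126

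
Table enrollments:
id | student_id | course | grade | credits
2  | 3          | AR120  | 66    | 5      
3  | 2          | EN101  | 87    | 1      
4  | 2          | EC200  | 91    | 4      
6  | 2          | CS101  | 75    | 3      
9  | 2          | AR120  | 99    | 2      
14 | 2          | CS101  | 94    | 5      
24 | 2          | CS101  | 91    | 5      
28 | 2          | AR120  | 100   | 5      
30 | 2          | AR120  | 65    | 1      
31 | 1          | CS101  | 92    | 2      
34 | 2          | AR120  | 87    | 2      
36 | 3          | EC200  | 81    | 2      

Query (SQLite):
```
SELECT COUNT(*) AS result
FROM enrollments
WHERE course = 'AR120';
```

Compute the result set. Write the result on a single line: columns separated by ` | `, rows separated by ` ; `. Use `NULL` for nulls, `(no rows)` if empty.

Rows where course='AR120' → grade values: [66, 99, 100, 65, 87].
COUNT(*) counts rows → 5.

5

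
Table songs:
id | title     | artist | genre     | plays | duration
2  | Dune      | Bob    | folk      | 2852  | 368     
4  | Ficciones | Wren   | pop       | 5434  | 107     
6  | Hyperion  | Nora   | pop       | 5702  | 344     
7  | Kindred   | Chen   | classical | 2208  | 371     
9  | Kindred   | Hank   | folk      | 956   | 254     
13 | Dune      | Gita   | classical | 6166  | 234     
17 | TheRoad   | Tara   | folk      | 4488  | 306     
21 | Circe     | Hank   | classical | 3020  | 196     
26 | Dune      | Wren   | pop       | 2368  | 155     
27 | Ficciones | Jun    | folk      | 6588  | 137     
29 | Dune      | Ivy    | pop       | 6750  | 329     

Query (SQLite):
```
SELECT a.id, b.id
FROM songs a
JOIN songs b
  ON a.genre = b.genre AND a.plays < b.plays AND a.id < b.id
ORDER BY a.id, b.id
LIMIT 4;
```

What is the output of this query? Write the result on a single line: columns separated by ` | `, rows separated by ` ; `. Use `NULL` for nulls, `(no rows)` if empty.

2 | 17 ; 2 | 27 ; 4 | 6 ; 4 | 29

Pairs (a,b) with same genre, a.plays < b.plays, a.id < b.id.
genre groups: classical:{7,13,21} folk:{2,9,17,27} pop:{4,6,26,29}
Ordered by (a.id, b.id); first 4.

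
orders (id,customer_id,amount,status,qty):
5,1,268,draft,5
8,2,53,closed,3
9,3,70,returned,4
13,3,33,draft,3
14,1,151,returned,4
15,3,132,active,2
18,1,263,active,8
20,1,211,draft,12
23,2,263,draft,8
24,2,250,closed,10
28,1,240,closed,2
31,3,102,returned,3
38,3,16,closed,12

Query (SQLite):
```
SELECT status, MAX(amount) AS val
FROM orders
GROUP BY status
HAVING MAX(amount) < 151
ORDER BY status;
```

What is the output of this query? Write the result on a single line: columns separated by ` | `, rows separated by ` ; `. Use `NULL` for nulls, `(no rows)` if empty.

(no rows)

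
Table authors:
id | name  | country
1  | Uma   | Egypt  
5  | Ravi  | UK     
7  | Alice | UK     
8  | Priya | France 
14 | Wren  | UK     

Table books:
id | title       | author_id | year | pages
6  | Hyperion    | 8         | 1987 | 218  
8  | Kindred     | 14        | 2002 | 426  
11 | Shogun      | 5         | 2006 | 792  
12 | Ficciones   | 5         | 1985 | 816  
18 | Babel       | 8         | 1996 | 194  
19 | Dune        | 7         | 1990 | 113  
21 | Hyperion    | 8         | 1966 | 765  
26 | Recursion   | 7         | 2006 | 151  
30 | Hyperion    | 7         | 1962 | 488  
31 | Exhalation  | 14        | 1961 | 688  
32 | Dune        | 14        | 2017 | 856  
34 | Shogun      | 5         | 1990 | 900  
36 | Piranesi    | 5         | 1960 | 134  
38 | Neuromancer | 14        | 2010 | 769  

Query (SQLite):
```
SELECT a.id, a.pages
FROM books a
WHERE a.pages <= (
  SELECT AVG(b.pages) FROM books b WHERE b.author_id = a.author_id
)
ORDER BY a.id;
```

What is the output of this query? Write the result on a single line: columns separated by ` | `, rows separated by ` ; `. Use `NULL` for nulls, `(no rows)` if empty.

For each books row a, compute AVG(pages) over rows sharing a.author_id.
Keep row a if a.pages <= that per-group AVG.
  author_id=5: AVG(pages) = 660.5
  author_id=7: AVG(pages) = 250.666667
  author_id=8: AVG(pages) = 392.333333
  author_id=14: AVG(pages) = 684.75

6 | 218 ; 8 | 426 ; 18 | 194 ; 19 | 113 ; 26 | 151 ; 36 | 134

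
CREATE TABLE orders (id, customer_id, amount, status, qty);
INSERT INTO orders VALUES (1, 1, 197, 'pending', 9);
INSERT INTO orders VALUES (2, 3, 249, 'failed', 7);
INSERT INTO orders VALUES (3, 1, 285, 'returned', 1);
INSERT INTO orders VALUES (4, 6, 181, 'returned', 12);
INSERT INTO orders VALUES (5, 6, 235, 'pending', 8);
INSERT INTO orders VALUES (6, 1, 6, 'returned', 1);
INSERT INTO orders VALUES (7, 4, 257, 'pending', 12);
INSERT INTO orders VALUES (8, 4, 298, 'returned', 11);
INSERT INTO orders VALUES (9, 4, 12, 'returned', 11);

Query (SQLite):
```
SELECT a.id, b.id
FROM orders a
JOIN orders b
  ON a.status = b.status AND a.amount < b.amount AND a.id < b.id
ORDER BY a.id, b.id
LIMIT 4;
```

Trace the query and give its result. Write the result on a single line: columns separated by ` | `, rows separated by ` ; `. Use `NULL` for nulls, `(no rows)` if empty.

Pairs (a,b) with same status, a.amount < b.amount, a.id < b.id.
status groups: failed:{2} pending:{1,5,7} returned:{3,4,6,8,9}
Ordered by (a.id, b.id); first 4.

1 | 5 ; 1 | 7 ; 3 | 8 ; 4 | 8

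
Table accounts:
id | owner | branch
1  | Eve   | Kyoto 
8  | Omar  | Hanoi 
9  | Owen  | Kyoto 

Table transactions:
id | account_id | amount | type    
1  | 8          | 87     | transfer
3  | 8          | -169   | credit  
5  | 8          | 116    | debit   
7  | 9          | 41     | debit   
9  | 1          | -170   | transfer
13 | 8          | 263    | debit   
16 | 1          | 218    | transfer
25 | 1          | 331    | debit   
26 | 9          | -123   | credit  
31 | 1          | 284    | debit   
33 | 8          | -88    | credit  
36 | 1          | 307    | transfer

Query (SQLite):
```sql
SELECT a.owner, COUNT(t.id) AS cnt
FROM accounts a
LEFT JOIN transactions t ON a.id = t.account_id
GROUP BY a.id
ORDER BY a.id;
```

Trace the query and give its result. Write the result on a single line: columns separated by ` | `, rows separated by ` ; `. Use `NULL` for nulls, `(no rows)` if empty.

Eve | 5 ; Omar | 5 ; Owen | 2

LEFT JOIN keeps every accounts row; unmatched ones get NULL for transactions columns.
Group by accounts.id and compute COUNT(t.id). COUNT(col) of an all-NULL group is 0.
  1: ids {9, 16, 25, 31, 36} → COUNT(t.id)=5
  8: ids {1, 3, 5, 13, 33} → COUNT(t.id)=5
  9: ids {7, 26} → COUNT(t.id)=2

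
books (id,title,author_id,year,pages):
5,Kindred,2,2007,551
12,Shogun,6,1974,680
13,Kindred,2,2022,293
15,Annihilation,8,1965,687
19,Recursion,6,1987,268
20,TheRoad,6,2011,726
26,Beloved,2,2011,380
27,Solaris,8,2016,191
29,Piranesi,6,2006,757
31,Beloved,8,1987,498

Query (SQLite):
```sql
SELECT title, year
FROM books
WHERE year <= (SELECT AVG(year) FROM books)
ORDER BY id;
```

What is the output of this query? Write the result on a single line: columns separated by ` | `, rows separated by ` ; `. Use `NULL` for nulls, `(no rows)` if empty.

Shogun | 1974 ; Annihilation | 1965 ; Recursion | 1987 ; Beloved | 1987

Scalar subquery: AVG(year) over all books rows = 1998.6.
Keep rows where year <= that value.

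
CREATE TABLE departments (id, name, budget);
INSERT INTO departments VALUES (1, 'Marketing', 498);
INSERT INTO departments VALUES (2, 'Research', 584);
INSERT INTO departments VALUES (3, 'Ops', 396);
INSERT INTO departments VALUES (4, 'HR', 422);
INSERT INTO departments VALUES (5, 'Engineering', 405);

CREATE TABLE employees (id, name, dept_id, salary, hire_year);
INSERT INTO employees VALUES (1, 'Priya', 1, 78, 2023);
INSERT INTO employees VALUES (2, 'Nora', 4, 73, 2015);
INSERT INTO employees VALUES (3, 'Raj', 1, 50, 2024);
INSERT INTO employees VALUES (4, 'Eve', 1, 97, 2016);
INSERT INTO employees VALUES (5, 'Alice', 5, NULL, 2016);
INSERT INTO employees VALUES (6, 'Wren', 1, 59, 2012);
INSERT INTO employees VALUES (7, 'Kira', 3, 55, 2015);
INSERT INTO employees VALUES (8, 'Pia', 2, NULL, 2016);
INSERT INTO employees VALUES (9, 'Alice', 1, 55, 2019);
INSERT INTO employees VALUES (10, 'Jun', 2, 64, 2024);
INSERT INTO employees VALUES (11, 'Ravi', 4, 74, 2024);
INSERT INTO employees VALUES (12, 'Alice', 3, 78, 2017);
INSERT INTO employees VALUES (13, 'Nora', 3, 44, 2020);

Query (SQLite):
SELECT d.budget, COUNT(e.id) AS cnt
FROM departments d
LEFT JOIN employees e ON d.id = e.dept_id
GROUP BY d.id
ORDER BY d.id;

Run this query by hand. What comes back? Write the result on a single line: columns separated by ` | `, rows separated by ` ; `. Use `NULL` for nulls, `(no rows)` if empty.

498 | 5 ; 584 | 2 ; 396 | 3 ; 422 | 2 ; 405 | 1

LEFT JOIN keeps every departments row; unmatched ones get NULL for employees columns.
Group by departments.id and compute COUNT(e.id). COUNT(col) of an all-NULL group is 0.
  1: ids {1, 3, 4, 6, 9} → COUNT(e.id)=5
  2: ids {8, 10} → COUNT(e.id)=2
  3: ids {7, 12, 13} → COUNT(e.id)=3
  4: ids {2, 11} → COUNT(e.id)=2
  5: ids {5} → COUNT(e.id)=1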